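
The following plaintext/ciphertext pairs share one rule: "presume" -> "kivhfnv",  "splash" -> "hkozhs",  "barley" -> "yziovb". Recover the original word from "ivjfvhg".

Each pair mirrors across the alphabet (p↔k, r↔i, e↔v): positions sum to 25. This is the alphabet-reversal cipher (Atbash): a becomes z, b becomes y, etc.
Decoding ivjfvhg: i↔r, v↔e, j↔q, f↔u, v↔e, h↔s, g↔t.

request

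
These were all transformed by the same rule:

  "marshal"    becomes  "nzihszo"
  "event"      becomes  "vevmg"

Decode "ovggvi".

letter

Letters are reflected about the middle of the alphabet (position → 25−position): Atbash.
Reversing it on ovggvi: o↔l, v↔e, g↔t, g↔t, v↔e, i↔r.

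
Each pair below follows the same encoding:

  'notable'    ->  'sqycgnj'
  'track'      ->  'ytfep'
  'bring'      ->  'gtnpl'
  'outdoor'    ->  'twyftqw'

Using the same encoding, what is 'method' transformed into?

rgyjtf

A repeating key of period 2 is used — shifts +5, +2 over and over.
Applying it to method: m+5=r, e+2=g, t+5=y, h+2=j, o+5=t, d+2=f.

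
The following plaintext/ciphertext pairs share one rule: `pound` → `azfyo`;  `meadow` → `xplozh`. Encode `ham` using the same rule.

Each letter is shifted forward by 11 in the alphabet (a Caesar shift of +11).
For ham: h+11=s, a+11=l, m+11=x.

slx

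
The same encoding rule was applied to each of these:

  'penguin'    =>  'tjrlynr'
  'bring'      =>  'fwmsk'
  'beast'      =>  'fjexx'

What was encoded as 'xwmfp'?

Shifts by position in penguin: pos 0: p→t (+4), pos 1: e→j (+5), pos 2: n→r (+4), pos 3: g→l (+5) — repeating every 2. A repeating key of period 2 is used — shifts +4, +5 over and over.
Reversing it on xwmfp: x−4=t, w−5=r, m−4=i, f−5=a, p−4=l.

trial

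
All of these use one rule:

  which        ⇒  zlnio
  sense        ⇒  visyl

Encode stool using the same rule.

In which: w→z is +3, h→l is +4, i→n is +5, c→i is +6 — the shift increases by 1 each position. Each letter shifts forward by (position + 3), i.e. 3, 4, 5, … — the shift grows by one for each successive letter.
On stool: s+3=v, t+4=x, o+5=t, o+6=u, l+7=s.

vxtus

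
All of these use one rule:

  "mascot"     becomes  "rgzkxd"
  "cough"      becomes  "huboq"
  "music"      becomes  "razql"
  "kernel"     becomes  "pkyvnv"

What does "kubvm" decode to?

In mascot: m→r is +5, a→g is +6, s→z is +7, c→k is +8 — the shift increases by 1 each position. Each letter shifts forward by (position + 5), i.e. 5, 6, 7, … — the shift grows by one for each successive letter.
Decoding kubvm: k−5=f, u−6=o, b−7=u, v−8=n, m−9=d.

found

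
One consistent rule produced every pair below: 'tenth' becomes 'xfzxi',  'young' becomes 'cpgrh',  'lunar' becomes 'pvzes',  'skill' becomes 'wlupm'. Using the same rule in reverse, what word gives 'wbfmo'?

The shifts repeat in a cycle of length 3: positions 0,1,… shift by +4, +1, +12, then the pattern repeats.
Reversing it on wbfmo: w−4=s, b−1=a, f−12=t, m−4=i, o−1=n.

satin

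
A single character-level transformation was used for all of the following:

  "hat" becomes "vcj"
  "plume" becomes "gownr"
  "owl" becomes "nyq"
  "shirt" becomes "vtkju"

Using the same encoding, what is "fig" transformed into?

The output letters match the input read backwards, each shifted +2: hat reversed is tah. Two steps: reverse the string, then apply a Caesar shift of +2.
For fig: reverse → gif; then shift: g+2=i, i+2=k, f+2=h.

ikh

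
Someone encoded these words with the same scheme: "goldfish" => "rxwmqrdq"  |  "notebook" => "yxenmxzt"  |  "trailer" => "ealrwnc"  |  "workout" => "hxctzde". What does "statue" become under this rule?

dclcfn

Shifts by position in goldfish: pos 0: g→r (+11), pos 1: o→x (+9), pos 2: l→w (+11), pos 3: d→m (+9) — repeating every 2. A repeating key of period 2 is used — shifts +11, +9 over and over.
On statue: s+11=d, t+9=c, a+11=l, t+9=c, u+11=f, e+9=n.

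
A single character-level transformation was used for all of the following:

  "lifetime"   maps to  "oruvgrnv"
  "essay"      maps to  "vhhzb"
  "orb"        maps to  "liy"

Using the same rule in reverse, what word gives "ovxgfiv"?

lecture

Each pair mirrors across the alphabet (l↔o, i↔r, f↔u): positions sum to 25. This is the alphabet-reversal cipher (Atbash): a becomes z, b becomes y, etc.
Decoding ovxgfiv: o↔l, v↔e, x↔c, g↔t, f↔u, i↔r, v↔e.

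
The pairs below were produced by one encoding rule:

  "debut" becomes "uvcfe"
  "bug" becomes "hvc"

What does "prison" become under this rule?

optjsq

The output letters match the input read backwards, each shifted +1: debut reversed is tubed. Read the word backwards and shift each letter +1.
Applying it to prison: reverse → nosirp; then shift: n+1=o, o+1=p, s+1=t, i+1=j, r+1=s, p+1=q.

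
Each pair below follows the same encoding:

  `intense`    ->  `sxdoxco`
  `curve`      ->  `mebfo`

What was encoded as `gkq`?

wag

It's a constant shift of +10 (ROT10).
Decoding gkq: g−10=w, k−10=a, q−10=g.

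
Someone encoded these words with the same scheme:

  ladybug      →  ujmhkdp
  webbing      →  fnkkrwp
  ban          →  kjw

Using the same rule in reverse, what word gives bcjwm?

Compare letters: l→u is +9, a→j is +9, d→m is +9 — a constant shift. Every letter moves 9 places later in the alphabet, wrapping around z→a.
Reversing it on bcjwm: b−9=s, c−9=t, j−9=a, w−9=n, m−9=d.

stand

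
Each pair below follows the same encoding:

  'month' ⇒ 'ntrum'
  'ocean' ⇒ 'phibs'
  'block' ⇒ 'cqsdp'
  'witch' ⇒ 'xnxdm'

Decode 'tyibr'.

steam

Shifts by position in month: pos 0: m→n (+1), pos 1: o→t (+5), pos 2: n→r (+4), pos 3: t→u (+1), pos 4: h→m (+5) — repeating every 3. It's a Vigenère-style cipher with numeric key [1,5,4]: position i shifts by key[i mod 3].
Reversing it on tyibr: t−1=s, y−5=t, i−4=e, b−1=a, r−5=m.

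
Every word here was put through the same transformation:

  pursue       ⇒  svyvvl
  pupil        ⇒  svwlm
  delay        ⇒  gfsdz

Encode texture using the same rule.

Shifts by position in pursue: pos 0: p→s (+3), pos 1: u→v (+1), pos 2: r→y (+7), pos 3: s→v (+3), pos 4: u→v (+1), pos 5: e→l (+7) — repeating every 3. A repeating key of period 3 is used — shifts +3, +1, +7 over and over.
Applying it to texture: t+3=w, e+1=f, x+7=e, t+3=w, u+1=v, r+7=y, e+3=h.

wfewvyh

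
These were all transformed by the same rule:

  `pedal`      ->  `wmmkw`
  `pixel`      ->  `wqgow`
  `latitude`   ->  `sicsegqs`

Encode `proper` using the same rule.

wzxzpd

In pedal: p→w is +7, e→m is +8, d→m is +9, a→k is +10 — the shift increases by 1 each position. Each letter shifts forward by (position + 7), i.e. 7, 8, 9, … — the shift grows by one for each successive letter.
For proper: p+7=w, r+8=z, o+9=x, p+10=z, e+11=p, r+12=d.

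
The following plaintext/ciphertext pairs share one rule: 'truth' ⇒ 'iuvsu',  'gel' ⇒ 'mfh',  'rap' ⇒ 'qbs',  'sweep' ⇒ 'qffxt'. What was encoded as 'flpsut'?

stroke

The output letters match the input read backwards, each shifted +1: truth reversed is hturt. Two steps: reverse the string, then apply a Caesar shift of +1.
Undoing it on flpsut: shift back: f−1=e, l−1=k, p−1=o, s−1=r, u−1=t, t−1=s → ekorts; then reverse → stroke.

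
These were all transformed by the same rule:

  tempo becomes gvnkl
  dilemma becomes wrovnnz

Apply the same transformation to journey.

Each letter is replaced by its mirror in the alphabet: a↔z, b↔y, c↔x, and so on (the Atbash cipher).
For journey: j↔q, o↔l, u↔f, r↔i, n↔m, e↔v, y↔b.

qlfimvb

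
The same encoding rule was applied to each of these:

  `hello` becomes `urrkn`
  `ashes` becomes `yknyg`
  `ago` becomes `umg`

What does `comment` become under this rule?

ztkssui

The output letters match the input read backwards, each shifted +6: hello reversed is olleh. Read the word backwards and shift each letter +6.
Applying it to comment: reverse → tnemmoc; then shift: t+6=z, n+6=t, e+6=k, m+6=s, m+6=s, o+6=u, c+6=i.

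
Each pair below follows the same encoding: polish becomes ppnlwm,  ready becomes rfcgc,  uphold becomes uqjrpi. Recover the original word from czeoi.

In polish: p→p is +0, o→p is +1, l→n is +2, i→l is +3 — the shift increases by 1 each position. Letter i (0-indexed) is shifted by i+0, so successive shifts are 0, 1, 2, ….
Decoding czeoi: c−0=c, z−1=y, e−2=c, o−3=l, i−4=e.

cycle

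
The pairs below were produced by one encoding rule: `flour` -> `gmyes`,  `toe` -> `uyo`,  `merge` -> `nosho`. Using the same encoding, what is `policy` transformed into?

The shift depends on letter class: consonant f→g is +1, but vowel o→y is +10. Two shifts are in play — +10 for a/e/i/o/u, +1 for every other letter.
For policy: p(cons)+1=q, o(vowel)+10=y, l(cons)+1=m, i(vowel)+10=s, c(cons)+1=d, y(cons)+1=z.

qymsdz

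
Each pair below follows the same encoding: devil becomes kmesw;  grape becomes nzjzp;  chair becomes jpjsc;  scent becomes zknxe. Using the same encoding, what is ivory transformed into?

pdxbj

In devil: d→k is +7, e→m is +8, v→e is +9, i→s is +10 — the shift increases by 1 each position. Letter i (0-indexed) is shifted by i+7, so successive shifts are 7, 8, 9, ….
For ivory: i+7=p, v+8=d, o+9=x, r+10=b, y+11=j.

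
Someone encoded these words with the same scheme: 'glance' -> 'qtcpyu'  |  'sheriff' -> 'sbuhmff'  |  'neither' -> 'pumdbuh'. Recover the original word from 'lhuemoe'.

premium

g(6)→q(16) and l(11)→t(19) fit y≡11x+2 (mod 26); the inverse of 11 mod 26 is 19. Treating letters as 0–25, the rule is x ↦ 11x + 2 (mod 26).
Undoing it on lhuemoe: l(11)→19·(11−2)≡15=p; h(7)→19·(7−2)≡17=r; u(20)→19·(20−2)≡4=e; e(4)→19·(4−2)≡12=m; m(12)→19·(12−2)≡8=i; o(14)→19·(14−2)≡20=u; e(4)→19·(4−2)≡12=m (all mod 26).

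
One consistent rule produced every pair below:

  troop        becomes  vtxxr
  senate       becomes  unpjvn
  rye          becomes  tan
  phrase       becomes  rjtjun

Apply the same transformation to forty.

The shift depends on letter class: consonant t→v is +2, but vowel o→x is +9. Two shifts are in play — +9 for a/e/i/o/u, +2 for every other letter.
For forty: f(cons)+2=h, o(vowel)+9=x, r(cons)+2=t, t(cons)+2=v, y(cons)+2=a.

hxtva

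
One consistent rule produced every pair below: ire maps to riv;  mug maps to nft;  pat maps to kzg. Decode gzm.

Each pair mirrors across the alphabet (i↔r, r↔i, e↔v): positions sum to 25. This is the alphabet-reversal cipher (Atbash): a becomes z, b becomes y, etc.
Decoding gzm: g↔t, z↔a, m↔n.

tan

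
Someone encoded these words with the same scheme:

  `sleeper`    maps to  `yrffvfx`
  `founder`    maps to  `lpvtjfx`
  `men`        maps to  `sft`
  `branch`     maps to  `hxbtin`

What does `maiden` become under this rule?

The shift depends on letter class: consonant s→y is +6, but vowel e→f is +1. Two shifts are in play — +1 for a/e/i/o/u, +6 for every other letter.
Applying it to maiden: m(cons)+6=s, a(vowel)+1=b, i(vowel)+1=j, d(cons)+6=j, e(vowel)+1=f, n(cons)+6=t.

sbjjft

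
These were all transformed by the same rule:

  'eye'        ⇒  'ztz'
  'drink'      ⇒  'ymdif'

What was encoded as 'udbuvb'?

zigzag

Each letter is shifted forward by 21 in the alphabet (a Caesar shift of +21).
Reversing it on udbuvb: u−21=z, d−21=i, b−21=g, u−21=z, v−21=a, b−21=g.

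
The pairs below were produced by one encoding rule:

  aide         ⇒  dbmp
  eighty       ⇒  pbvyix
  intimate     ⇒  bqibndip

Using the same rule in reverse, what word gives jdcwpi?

carpet

a(0)→d(3) and i(8)→b(1) fit y≡3x+3 (mod 26); the inverse of 3 mod 26 is 9. Treating letters as 0–25, the rule is x ↦ 3x + 3 (mod 26).
Undoing it on jdcwpi: j(9)→9·(9−3)≡2=c; d(3)→9·(3−3)≡0=a; c(2)→9·(2−3)≡17=r; w(22)→9·(22−3)≡15=p; p(15)→9·(15−3)≡4=e; i(8)→9·(8−3)≡19=t (all mod 26).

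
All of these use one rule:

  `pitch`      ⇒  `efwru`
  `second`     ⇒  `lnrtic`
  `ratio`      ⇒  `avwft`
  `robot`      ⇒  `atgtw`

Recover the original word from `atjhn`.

This is an affine cipher: with a=0,…,z=25, each position x becomes (11x+21) mod 26.
Undoing it on atjhn: a(0)→19·(0−21)≡17=r; t(19)→19·(19−21)≡14=o; j(9)→19·(9−21)≡6=g; h(7)→19·(7−21)≡20=u; n(13)→19·(13−21)≡4=e (all mod 26).

rogue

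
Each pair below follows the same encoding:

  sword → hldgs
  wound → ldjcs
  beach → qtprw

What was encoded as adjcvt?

lounge

Compare letters: s→h is +15, w→l is +15, o→d is +15 — a constant shift. It's a constant shift of +15 (ROT15).
Reversing it on adjcvt: a−15=l, d−15=o, j−15=u, c−15=n, v−15=g, t−15=e.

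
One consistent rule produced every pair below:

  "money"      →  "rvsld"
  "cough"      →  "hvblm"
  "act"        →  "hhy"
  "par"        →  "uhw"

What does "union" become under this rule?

Vowels shift forward by 7 and consonants shift forward by 5.
Applying it to union: u(vowel)+7=b, n(cons)+5=s, i(vowel)+7=p, o(vowel)+7=v, n(cons)+5=s.

bspvs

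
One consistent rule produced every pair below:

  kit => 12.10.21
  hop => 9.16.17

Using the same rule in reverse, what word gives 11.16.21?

k is letter #11 and maps to 12: an offset of 1. Each letter is replaced by its alphabet position (a=1..z=26) + 1.
Decoding 11.16.21: 11→(11−1)÷1=10=j, 16→(16−1)÷1=15=o, 21→(21−1)÷1=20=t.

jot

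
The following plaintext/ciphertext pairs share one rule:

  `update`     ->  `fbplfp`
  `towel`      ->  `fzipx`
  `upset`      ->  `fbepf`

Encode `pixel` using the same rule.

btjpx

Two shifts are in play — +11 for a/e/i/o/u, +12 for every other letter.
On pixel: p(cons)+12=b, i(vowel)+11=t, x(cons)+12=j, e(vowel)+11=p, l(cons)+12=x.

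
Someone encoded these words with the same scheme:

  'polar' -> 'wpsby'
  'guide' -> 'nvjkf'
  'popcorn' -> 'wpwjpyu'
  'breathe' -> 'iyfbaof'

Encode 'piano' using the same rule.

The shift depends on letter class: consonant p→w is +7, but vowel o→p is +1. The rule splits by letter class: vowels +1, consonants +7.
On piano: p(cons)+7=w, i(vowel)+1=j, a(vowel)+1=b, n(cons)+7=u, o(vowel)+1=p.

wjbup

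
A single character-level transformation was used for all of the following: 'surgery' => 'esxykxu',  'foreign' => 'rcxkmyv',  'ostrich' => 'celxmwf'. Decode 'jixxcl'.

s(18)→e(4) and u(20)→s(18) fit y≡7x+8 (mod 26); the inverse of 7 mod 26 is 15. Each letter's alphabet position (a=0..z=25) is mapped through 7·x+8 mod 26 — an affine cipher.
Reversing it on jixxcl: j(9)→15·(9−8)≡15=p; i(8)→15·(8−8)≡0=a; x(23)→15·(23−8)≡17=r; x(23)→15·(23−8)≡17=r; c(2)→15·(2−8)≡14=o; l(11)→15·(11−8)≡19=t (all mod 26).

parrot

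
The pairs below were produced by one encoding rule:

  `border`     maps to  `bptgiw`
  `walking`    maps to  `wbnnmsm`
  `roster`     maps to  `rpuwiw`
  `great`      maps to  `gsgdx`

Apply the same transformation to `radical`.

rbflgfr

In border: b→b is +0, o→p is +1, r→t is +2, d→g is +3 — the shift increases by 1 each position. Each letter shifts forward by its position index (0, 1, 2, …) — the shift grows by one for each successive letter.
For radical: r+0=r, a+1=b, d+2=f, i+3=l, c+4=g, a+5=f, l+6=r.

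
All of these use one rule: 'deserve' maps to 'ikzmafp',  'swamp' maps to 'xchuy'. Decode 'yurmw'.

The shift increases by 1 at each position, starting from +5: 5, 6, 7, ….
Reversing it on yurmw: y−5=t, u−6=o, r−7=k, m−8=e, w−9=n.

token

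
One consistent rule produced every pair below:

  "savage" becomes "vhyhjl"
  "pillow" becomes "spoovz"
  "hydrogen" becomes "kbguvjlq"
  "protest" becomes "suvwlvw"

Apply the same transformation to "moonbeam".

pvvqelhp

Vowels shift forward by 7 and consonants shift forward by 3.
For moonbeam: m(cons)+3=p, o(vowel)+7=v, o(vowel)+7=v, n(cons)+3=q, b(cons)+3=e, e(vowel)+7=l, a(vowel)+7=h, m(cons)+3=p.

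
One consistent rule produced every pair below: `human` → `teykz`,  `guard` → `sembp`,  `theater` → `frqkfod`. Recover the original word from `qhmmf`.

Shifts by position in human: pos 0: h→t (+12), pos 1: u→e (+10), pos 2: m→y (+12), pos 3: a→k (+10) — repeating every 2. It's a Vigenère-style cipher with numeric key [12,10]: position i shifts by key[i mod 2].
Reversing it on qhmmf: q−12=e, h−10=x, m−12=a, m−10=c, f−12=t.

exact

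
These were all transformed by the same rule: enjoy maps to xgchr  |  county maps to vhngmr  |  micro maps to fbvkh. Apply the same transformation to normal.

ghkfte

Compare letters: e→x is +19, n→g is +19, j→c is +19 — a constant shift. Each letter is shifted forward by 19 in the alphabet (a Caesar shift of +19).
On normal: n+19=g, o+19=h, r+19=k, m+19=f, a+19=t, l+19=e.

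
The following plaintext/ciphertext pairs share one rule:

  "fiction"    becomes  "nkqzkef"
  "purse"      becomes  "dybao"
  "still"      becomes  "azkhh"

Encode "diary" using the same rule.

pksbu

Treating letters as 0–25, the rule is x ↦ 25x + 18 (mod 26).
For diary: d(3)→25·3+18≡15=p; i(8)→25·8+18≡10=k; a(0)→25·0+18≡18=s; r(17)→25·17+18≡1=b; y(24)→25·24+18≡20=u (all mod 26).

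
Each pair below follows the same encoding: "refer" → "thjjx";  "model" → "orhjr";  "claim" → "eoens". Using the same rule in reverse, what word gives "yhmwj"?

weird

In refer: r→t is +2, e→h is +3, f→j is +4, e→j is +5 — the shift increases by 1 each position. Each letter shifts forward by (position + 2), i.e. 2, 3, 4, … — the shift grows by one for each successive letter.
Decoding yhmwj: y−2=w, h−3=e, m−4=i, w−5=r, j−6=d.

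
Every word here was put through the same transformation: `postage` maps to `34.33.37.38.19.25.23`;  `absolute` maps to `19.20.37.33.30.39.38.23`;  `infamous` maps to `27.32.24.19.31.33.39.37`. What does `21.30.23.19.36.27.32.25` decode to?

clearing

p is letter #16 and maps to 34: an offset of 18. The number is (letter's place in the alphabet, a=1) + 18.
Reversing it on 21.30.23.19.36.27.32.25: 21→(21−18)÷1=3=c, 30→(30−18)÷1=12=l, 23→(23−18)÷1=5=e, 19→(19−18)÷1=1=a, 36→(36−18)÷1=18=r, 27→(27−18)÷1=9=i, 32→(32−18)÷1=14=n, 25→(25−18)÷1=7=g.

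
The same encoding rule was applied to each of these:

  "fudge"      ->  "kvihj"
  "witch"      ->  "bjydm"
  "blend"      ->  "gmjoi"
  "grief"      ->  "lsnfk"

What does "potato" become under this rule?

upybyp

Shifts by position in fudge: pos 0: f→k (+5), pos 1: u→v (+1), pos 2: d→i (+5), pos 3: g→h (+1) — repeating every 2. The shifts repeat in a cycle of length 2: positions 0,1,… shift by +5, +1, then the pattern repeats.
For potato: p+5=u, o+1=p, t+5=y, a+1=b, t+5=y, o+1=p.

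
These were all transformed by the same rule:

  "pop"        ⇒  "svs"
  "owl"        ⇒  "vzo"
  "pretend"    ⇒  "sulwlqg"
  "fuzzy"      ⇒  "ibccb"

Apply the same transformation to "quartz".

The shift depends on letter class: consonant p→s is +3, but vowel o→v is +7. Vowels shift forward by 7 and consonants shift forward by 3.
Applying it to quartz: q(cons)+3=t, u(vowel)+7=b, a(vowel)+7=h, r(cons)+3=u, t(cons)+3=w, z(cons)+3=c.

tbhuwc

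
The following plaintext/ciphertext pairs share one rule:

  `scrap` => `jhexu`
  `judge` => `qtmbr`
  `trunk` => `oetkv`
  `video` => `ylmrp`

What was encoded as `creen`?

berry

s(18)→j(9) and c(2)→h(7) fit y≡5x+23 (mod 26); the inverse of 5 mod 26 is 21. Each letter's alphabet position (a=0..z=25) is mapped through 5·x+23 mod 26 — an affine cipher.
Undoing it on creen: c(2)→21·(2−23)≡1=b; r(17)→21·(17−23)≡4=e; e(4)→21·(4−23)≡17=r; e(4)→21·(4−23)≡17=r; n(13)→21·(13−23)≡24=y (all mod 26).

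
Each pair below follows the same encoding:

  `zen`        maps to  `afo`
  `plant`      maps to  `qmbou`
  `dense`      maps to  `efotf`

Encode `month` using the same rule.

Compare letters: z→a is +1, e→f is +1, n→o is +1 — a constant shift. Every letter moves 1 place later in the alphabet, wrapping around z→a.
On month: m+1=n, o+1=p, n+1=o, t+1=u, h+1=i.

npoui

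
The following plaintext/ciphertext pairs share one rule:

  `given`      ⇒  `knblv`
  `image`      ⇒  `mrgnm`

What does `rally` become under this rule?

vfrsg

In given: g→k is +4, i→n is +5, v→b is +6, e→l is +7 — the shift increases by 1 each position. Letter i (0-indexed) is shifted by i+4, so successive shifts are 4, 5, 6, ….
Applying it to rally: r+4=v, a+5=f, l+6=r, l+7=s, y+8=g.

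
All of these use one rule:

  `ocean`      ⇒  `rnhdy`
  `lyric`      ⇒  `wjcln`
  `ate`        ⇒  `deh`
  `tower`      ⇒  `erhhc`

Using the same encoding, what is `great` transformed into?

The shift depends on letter class: consonant c→n is +11, but vowel o→r is +3. The rule splits by letter class: vowels +3, consonants +11.
For great: g(cons)+11=r, r(cons)+11=c, e(vowel)+3=h, a(vowel)+3=d, t(cons)+11=e.

rchde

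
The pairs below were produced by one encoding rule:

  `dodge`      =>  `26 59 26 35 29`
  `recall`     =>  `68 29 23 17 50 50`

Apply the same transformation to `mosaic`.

53 59 71 17 41 23

d(#4)→26 and o(#15)→59: differences scale by 3, so n = 3·pos + 14. Each letter becomes 3×(its alphabet position, a=1..z=26) + 14.
For mosaic: m=13→53, o=15→59, s=19→71, a=1→17, i=9→41, c=3→23.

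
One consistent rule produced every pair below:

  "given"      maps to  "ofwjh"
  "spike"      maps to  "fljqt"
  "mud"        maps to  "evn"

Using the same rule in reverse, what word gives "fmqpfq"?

people

Two steps: reverse the string, then apply a Caesar shift of +1.
Decoding fmqpfq: shift back: f−1=e, m−1=l, q−1=p, p−1=o, f−1=e, q−1=p → elpoep; then reverse → people.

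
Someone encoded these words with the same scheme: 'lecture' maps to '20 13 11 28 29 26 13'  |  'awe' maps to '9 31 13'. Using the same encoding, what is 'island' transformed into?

17 27 20 9 22 12

l is letter #12 and maps to 20: an offset of 8. The number is (letter's place in the alphabet, a=1) + 8.
For island: i=9→17, s=19→27, l=12→20, a=1→9, n=14→22, d=4→12.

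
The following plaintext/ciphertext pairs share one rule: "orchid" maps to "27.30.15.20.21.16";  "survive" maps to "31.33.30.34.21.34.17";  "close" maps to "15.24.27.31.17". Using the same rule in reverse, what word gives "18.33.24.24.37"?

o is letter #15 and maps to 27: an offset of 12. The number is (letter's place in the alphabet, a=1) + 12.
Undoing it on 18.33.24.24.37: 18→(18−12)÷1=6=f, 33→(33−12)÷1=21=u, 24→(24−12)÷1=12=l, 24→(24−12)÷1=12=l, 37→(37−12)÷1=25=y.

fully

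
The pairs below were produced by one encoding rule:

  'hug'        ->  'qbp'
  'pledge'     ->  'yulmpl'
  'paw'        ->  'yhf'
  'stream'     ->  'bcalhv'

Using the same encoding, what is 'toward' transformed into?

The shift depends on letter class: consonant h→q is +9, but vowel u→b is +7. Vowels shift forward by 7 and consonants shift forward by 9.
Applying it to toward: t(cons)+9=c, o(vowel)+7=v, w(cons)+9=f, a(vowel)+7=h, r(cons)+9=a, d(cons)+9=m.

cvfham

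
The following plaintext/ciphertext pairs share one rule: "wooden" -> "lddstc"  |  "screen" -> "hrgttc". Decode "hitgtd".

stereo

Compare letters: w→l is +15, o→d is +15, o→d is +15 — a constant shift. Each letter is shifted forward by 15 in the alphabet (a Caesar shift of +15).
Reversing it on hitgtd: h−15=s, i−15=t, t−15=e, g−15=r, t−15=e, d−15=o.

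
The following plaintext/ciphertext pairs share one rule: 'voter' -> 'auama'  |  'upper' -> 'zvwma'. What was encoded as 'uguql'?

panic

In voter: v→a is +5, o→u is +6, t→a is +7, e→m is +8 — the shift increases by 1 each position. Each letter shifts forward by (position + 5), i.e. 5, 6, 7, … — the shift grows by one for each successive letter.
Undoing it on uguql: u−5=p, g−6=a, u−7=n, q−8=i, l−9=c.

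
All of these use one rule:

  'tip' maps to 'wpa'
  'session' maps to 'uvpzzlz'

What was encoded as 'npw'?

Read the word backwards and shift each letter +7.
Undoing it on npw: shift back: n−7=g, p−7=i, w−7=p → gip; then reverse → pig.

pig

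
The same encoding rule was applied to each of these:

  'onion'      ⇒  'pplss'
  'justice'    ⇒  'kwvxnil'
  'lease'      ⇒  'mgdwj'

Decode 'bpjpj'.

In onion: o→p is +1, n→p is +2, i→l is +3, o→s is +4 — the shift increases by 1 each position. The shift increases by 1 at each position, starting from +1: 1, 2, 3, ….
Decoding bpjpj: b−1=a, p−2=n, j−3=g, p−4=l, j−5=e.

angle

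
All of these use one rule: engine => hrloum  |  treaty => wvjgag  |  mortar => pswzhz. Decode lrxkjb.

insect

In engine: e→h is +3, n→r is +4, g→l is +5, i→o is +6 — the shift increases by 1 each position. Letter i (0-indexed) is shifted by i+3, so successive shifts are 3, 4, 5, ….
Undoing it on lrxkjb: l−3=i, r−4=n, x−5=s, k−6=e, j−7=c, b−8=t.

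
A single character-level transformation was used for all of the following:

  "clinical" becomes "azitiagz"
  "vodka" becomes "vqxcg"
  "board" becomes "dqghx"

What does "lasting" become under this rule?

zgebito

c(2)→a(0) and l(11)→z(25) fit y≡23x+6 (mod 26); the inverse of 23 mod 26 is 17. This is an affine cipher: with a=0,…,z=25, each position x becomes (23x+6) mod 26.
On lasting: l(11)→23·11+6≡25=z; a(0)→23·0+6≡6=g; s(18)→23·18+6≡4=e; t(19)→23·19+6≡1=b; i(8)→23·8+6≡8=i; n(13)→23·13+6≡19=t; g(6)→23·6+6≡14=o (all mod 26).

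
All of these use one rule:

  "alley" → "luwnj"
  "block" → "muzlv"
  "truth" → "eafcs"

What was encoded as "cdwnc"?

ruler

Shifts by position in alley: pos 0: a→l (+11), pos 1: l→u (+9), pos 2: l→w (+11), pos 3: e→n (+9) — repeating every 2. A repeating key of period 2 is used — shifts +11, +9 over and over.
Reversing it on cdwnc: c−11=r, d−9=u, w−11=l, n−9=e, c−11=r.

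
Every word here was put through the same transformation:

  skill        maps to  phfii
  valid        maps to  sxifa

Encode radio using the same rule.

oxafl

Compare letters: s→p is +23, k→h is +23, i→f is +23 — a constant shift. Every letter moves 23 places later in the alphabet, wrapping around z→a.
On radio: r+23=o, a+23=x, d+23=a, i+23=f, o+23=l.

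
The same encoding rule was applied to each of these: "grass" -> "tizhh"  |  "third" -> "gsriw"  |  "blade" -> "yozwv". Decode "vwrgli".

Each pair mirrors across the alphabet (g↔t, r↔i, a↔z): positions sum to 25. Letters are reflected about the middle of the alphabet (position → 25−position): Atbash.
Decoding vwrgli: v↔e, w↔d, r↔i, g↔t, l↔o, i↔r.

editor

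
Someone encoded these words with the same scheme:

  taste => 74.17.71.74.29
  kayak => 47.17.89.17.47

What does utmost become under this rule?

t(#20)→74 and a(#1)→17: differences scale by 3, so n = 3·pos + 14. With a=1..z=26, the number is 3·pos + 14.
For utmost: u=21→77, t=20→74, m=13→53, o=15→59, s=19→71, t=20→74.

77.74.53.59.71.74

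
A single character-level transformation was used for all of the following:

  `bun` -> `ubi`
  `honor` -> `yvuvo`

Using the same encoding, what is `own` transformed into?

The word is reversed, then every letter is shifted forward by 7.
On own: reverse → nwo; then shift: n+7=u, w+7=d, o+7=v.

udv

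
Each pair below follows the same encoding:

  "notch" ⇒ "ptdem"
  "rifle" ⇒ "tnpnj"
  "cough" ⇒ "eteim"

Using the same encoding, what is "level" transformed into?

Shifts by position in notch: pos 0: n→p (+2), pos 1: o→t (+5), pos 2: t→d (+10), pos 3: c→e (+2), pos 4: h→m (+5) — repeating every 3. The shifts repeat in a cycle of length 3: positions 0,1,… shift by +2, +5, +10, then the pattern repeats.
For level: l+2=n, e+5=j, v+10=f, e+2=g, l+5=q.

njfgq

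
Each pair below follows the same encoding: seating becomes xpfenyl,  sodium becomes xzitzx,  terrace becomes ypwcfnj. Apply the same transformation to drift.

The shifts repeat in a cycle of length 2: positions 0,1,… shift by +5, +11, then the pattern repeats.
Applying it to drift: d+5=i, r+11=c, i+5=n, f+11=q, t+5=y.

icnqy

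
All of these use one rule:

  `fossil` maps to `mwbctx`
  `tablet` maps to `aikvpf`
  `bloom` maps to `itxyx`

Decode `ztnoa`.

In fossil: f→m is +7, o→w is +8, s→b is +9, s→c is +10 — the shift increases by 1 each position. The shift increases by 1 at each position, starting from +7: 7, 8, 9, ….
Decoding ztnoa: z−7=s, t−8=l, n−9=e, o−10=e, a−11=p.

sleep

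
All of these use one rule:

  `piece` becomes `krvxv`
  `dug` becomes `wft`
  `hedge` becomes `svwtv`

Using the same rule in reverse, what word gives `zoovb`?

Each pair mirrors across the alphabet (p↔k, i↔r, e↔v): positions sum to 25. This is the alphabet-reversal cipher (Atbash): a becomes z, b becomes y, etc.
Decoding zoovb: z↔a, o↔l, o↔l, v↔e, b↔y.

alley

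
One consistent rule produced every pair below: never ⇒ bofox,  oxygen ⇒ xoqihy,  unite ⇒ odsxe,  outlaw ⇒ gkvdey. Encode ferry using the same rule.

ibbop

Read the word backwards and shift each letter +10.
For ferry: reverse → yrref; then shift: y+10=i, r+10=b, r+10=b, e+10=o, f+10=p.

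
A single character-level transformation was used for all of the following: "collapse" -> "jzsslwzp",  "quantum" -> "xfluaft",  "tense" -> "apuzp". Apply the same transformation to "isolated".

tzzslapk

The shift depends on letter class: consonant c→j is +7, but vowel o→z is +11. Two shifts are in play — +11 for a/e/i/o/u, +7 for every other letter.
Applying it to isolated: i(vowel)+11=t, s(cons)+7=z, o(vowel)+11=z, l(cons)+7=s, a(vowel)+11=l, t(cons)+7=a, e(vowel)+11=p, d(cons)+7=k.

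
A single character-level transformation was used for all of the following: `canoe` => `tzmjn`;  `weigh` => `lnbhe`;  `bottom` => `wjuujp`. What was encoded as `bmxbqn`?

inside

This is an affine cipher: with a=0,…,z=25, each position x becomes (23x+25) mod 26.
Reversing it on bmxbqn: b(1)→17·(1−25)≡8=i; m(12)→17·(12−25)≡13=n; x(23)→17·(23−25)≡18=s; b(1)→17·(1−25)≡8=i; q(16)→17·(16−25)≡3=d; n(13)→17·(13−25)≡4=e (all mod 26).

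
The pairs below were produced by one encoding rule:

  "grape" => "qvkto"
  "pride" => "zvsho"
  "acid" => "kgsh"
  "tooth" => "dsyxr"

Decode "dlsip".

Shifts by position in grape: pos 0: g→q (+10), pos 1: r→v (+4), pos 2: a→k (+10), pos 3: p→t (+4) — repeating every 2. A repeating key of period 2 is used — shifts +10, +4 over and over.
Undoing it on dlsip: d−10=t, l−4=h, s−10=i, i−4=e, p−10=f.

thief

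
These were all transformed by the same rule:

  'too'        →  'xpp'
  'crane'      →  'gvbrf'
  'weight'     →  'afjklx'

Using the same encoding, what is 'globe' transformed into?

The shift depends on letter class: consonant t→x is +4, but vowel o→p is +1. The rule splits by letter class: vowels +1, consonants +4.
On globe: g(cons)+4=k, l(cons)+4=p, o(vowel)+1=p, b(cons)+4=f, e(vowel)+1=f.

kppff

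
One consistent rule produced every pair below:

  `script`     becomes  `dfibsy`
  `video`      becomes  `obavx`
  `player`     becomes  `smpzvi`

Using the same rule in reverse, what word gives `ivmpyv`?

relate

s(18)→d(3) and c(2)→f(5) fit y≡21x+15 (mod 26); the inverse of 21 mod 26 is 5. Treating letters as 0–25, the rule is x ↦ 21x + 15 (mod 26).
Decoding ivmpyv: i(8)→5·(8−15)≡17=r; v(21)→5·(21−15)≡4=e; m(12)→5·(12−15)≡11=l; p(15)→5·(15−15)≡0=a; y(24)→5·(24−15)≡19=t; v(21)→5·(21−15)≡4=e (all mod 26).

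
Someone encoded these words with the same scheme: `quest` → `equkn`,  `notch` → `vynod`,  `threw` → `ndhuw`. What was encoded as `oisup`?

q(16)→e(4) and u(20)→q(16) fit y≡3x+8 (mod 26); the inverse of 3 mod 26 is 9. Each letter's alphabet position (a=0..z=25) is mapped through 3·x+8 mod 26 — an affine cipher.
Reversing it on oisup: o(14)→9·(14−8)≡2=c; i(8)→9·(8−8)≡0=a; s(18)→9·(18−8)≡12=m; u(20)→9·(20−8)≡4=e; p(15)→9·(15−8)≡11=l (all mod 26).

camel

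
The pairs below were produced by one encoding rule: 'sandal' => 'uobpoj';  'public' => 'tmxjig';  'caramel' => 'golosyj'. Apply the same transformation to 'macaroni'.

s(18)→u(20) and a(0)→o(14) fit y≡9x+14 (mod 26); the inverse of 9 mod 26 is 3. Treating letters as 0–25, the rule is x ↦ 9x + 14 (mod 26).
For macaroni: m(12)→9·12+14≡18=s; a(0)→9·0+14≡14=o; c(2)→9·2+14≡6=g; a(0)→9·0+14≡14=o; r(17)→9·17+14≡11=l; o(14)→9·14+14≡10=k; n(13)→9·13+14≡1=b; i(8)→9·8+14≡8=i (all mod 26).

sogolkbi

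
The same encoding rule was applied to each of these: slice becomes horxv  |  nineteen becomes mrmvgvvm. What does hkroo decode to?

Each pair mirrors across the alphabet (s↔h, l↔o, i↔r): positions sum to 25. This is the alphabet-reversal cipher (Atbash): a becomes z, b becomes y, etc.
Undoing it on hkroo: h↔s, k↔p, r↔i, o↔l, o↔l.

spill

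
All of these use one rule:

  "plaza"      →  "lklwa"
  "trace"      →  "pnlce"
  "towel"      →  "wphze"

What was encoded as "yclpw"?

learn

The output letters match the input read backwards, each shifted +11: plaza reversed is azalp. Two steps: reverse the string, then apply a Caesar shift of +11.
Undoing it on yclpw: shift back: y−11=n, c−11=r, l−11=a, p−11=e, w−11=l → nrael; then reverse → learn.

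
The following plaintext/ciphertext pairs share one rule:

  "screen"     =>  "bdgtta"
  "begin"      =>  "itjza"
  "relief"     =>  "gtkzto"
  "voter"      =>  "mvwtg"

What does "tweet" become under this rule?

whttw

s(18)→b(1) and c(2)→d(3) fit y≡21x+13 (mod 26); the inverse of 21 mod 26 is 5. Treating letters as 0–25, the rule is x ↦ 21x + 13 (mod 26).
On tweet: t(19)→21·19+13≡22=w; w(22)→21·22+13≡7=h; e(4)→21·4+13≡19=t; e(4)→21·4+13≡19=t; t(19)→21·19+13≡22=w (all mod 26).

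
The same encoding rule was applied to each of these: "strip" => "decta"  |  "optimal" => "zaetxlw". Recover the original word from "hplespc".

weather

Compare letters: s→d is +11, t→e is +11, r→c is +11 — a constant shift. This is a Caesar cipher with shift 11.
Reversing it on hplespc: h−11=w, p−11=e, l−11=a, e−11=t, s−11=h, p−11=e, c−11=r.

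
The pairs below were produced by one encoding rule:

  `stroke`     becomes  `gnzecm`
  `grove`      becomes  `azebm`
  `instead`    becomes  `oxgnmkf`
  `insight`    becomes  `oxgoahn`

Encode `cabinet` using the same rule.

s(18)→g(6) and t(19)→n(13) fit y≡7x+10 (mod 26); the inverse of 7 mod 26 is 15. Treating letters as 0–25, the rule is x ↦ 7x + 10 (mod 26).
For cabinet: c(2)→7·2+10≡24=y; a(0)→7·0+10≡10=k; b(1)→7·1+10≡17=r; i(8)→7·8+10≡14=o; n(13)→7·13+10≡23=x; e(4)→7·4+10≡12=m; t(19)→7·19+10≡13=n (all mod 26).

ykroxmn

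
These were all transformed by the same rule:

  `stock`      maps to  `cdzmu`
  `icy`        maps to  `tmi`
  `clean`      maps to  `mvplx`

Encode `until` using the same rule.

Vowels shift forward by 11 and consonants shift forward by 10.
On until: u(vowel)+11=f, n(cons)+10=x, t(cons)+10=d, i(vowel)+11=t, l(cons)+10=v.

fxdtv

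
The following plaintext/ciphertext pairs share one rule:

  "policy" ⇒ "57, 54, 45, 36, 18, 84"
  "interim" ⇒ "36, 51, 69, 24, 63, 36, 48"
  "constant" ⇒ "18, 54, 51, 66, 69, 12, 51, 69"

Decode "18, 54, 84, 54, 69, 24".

p(#16)→57 and o(#15)→54: differences scale by 3, so n = 3·pos + 9. The formula is n = 3×(alphabet index, a=1) + 9.
Undoing it on 18, 54, 84, 54, 69, 24: 18→(18−9)÷3=3=c, 54→(54−9)÷3=15=o, 84→(84−9)÷3=25=y, 54→(54−9)÷3=15=o, 69→(69−9)÷3=20=t, 24→(24−9)÷3=5=e.

coyote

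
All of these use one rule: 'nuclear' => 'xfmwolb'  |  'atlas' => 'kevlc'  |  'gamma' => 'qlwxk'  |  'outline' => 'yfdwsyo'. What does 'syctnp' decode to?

inside

Shifts by position in nuclear: pos 0: n→x (+10), pos 1: u→f (+11), pos 2: c→m (+10), pos 3: l→w (+11) — repeating every 2. It's a Vigenère-style cipher with numeric key [10,11]: position i shifts by key[i mod 2].
Undoing it on syctnp: s−10=i, y−11=n, c−10=s, t−11=i, n−10=d, p−11=e.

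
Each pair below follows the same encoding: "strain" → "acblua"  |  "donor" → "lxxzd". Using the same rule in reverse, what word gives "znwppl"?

remedy

Letter i (0-indexed) is shifted by i+8, so successive shifts are 8, 9, 10, ….
Reversing it on znwppl: z−8=r, n−9=e, w−10=m, p−11=e, p−12=d, l−13=y.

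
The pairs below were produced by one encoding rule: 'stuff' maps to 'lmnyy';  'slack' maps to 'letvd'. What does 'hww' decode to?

Every letter moves 19 places later in the alphabet, wrapping around z→a.
Decoding hww: h−19=o, w−19=d, w−19=d.

odd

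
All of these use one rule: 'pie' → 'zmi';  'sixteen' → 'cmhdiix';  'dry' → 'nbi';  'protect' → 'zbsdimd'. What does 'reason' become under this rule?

The shift depends on letter class: consonant p→z is +10, but vowel i→m is +4. Vowels shift forward by 4 and consonants shift forward by 10.
For reason: r(cons)+10=b, e(vowel)+4=i, a(vowel)+4=e, s(cons)+10=c, o(vowel)+4=s, n(cons)+10=x.

biecsx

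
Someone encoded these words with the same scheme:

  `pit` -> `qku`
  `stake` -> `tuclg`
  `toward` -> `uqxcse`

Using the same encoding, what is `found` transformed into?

gqwoe

The rule splits by letter class: vowels +2, consonants +1.
Applying it to found: f(cons)+1=g, o(vowel)+2=q, u(vowel)+2=w, n(cons)+1=o, d(cons)+1=e.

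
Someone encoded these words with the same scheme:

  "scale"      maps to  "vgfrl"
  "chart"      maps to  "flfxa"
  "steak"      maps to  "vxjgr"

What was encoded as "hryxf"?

In scale: s→v is +3, c→g is +4, a→f is +5, l→r is +6 — the shift increases by 1 each position. The shift increases by 1 at each position, starting from +3: 3, 4, 5, ….
Decoding hryxf: h−3=e, r−4=n, y−5=t, x−6=r, f−7=y.

entry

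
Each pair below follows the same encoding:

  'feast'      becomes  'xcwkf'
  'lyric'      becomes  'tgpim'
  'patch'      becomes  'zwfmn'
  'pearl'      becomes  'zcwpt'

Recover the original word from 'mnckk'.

f(5)→x(23) and e(4)→c(2) fit y≡21x+22 (mod 26); the inverse of 21 mod 26 is 5. Treating letters as 0–25, the rule is x ↦ 21x + 22 (mod 26).
Reversing it on mnckk: m(12)→5·(12−22)≡2=c; n(13)→5·(13−22)≡7=h; c(2)→5·(2−22)≡4=e; k(10)→5·(10−22)≡18=s; k(10)→5·(10−22)≡18=s (all mod 26).

chess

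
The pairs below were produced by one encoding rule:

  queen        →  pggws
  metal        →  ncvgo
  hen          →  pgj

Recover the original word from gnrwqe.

The output letters match the input read backwards, each shifted +2: queen reversed is neeuq. Read the word backwards and shift each letter +2.
Reversing it on gnrwqe: shift back: g−2=e, n−2=l, r−2=p, w−2=u, q−2=o, e−2=c → elpuoc; then reverse → couple.

couple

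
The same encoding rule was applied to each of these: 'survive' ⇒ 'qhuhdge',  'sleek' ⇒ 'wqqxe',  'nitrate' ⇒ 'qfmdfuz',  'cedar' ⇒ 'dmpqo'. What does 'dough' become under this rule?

Read the word backwards and shift each letter +12.
On dough: reverse → hguod; then shift: h+12=t, g+12=s, u+12=g, o+12=a, d+12=p.

tsgap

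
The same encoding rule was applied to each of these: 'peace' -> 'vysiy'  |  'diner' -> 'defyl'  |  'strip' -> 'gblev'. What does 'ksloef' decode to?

margin

Each letter's alphabet position (a=0..z=25) is mapped through 21·x+18 mod 26 — an affine cipher.
Reversing it on ksloef: k(10)→5·(10−18)≡12=m; s(18)→5·(18−18)≡0=a; l(11)→5·(11−18)≡17=r; o(14)→5·(14−18)≡6=g; e(4)→5·(4−18)≡8=i; f(5)→5·(5−18)≡13=n (all mod 26).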